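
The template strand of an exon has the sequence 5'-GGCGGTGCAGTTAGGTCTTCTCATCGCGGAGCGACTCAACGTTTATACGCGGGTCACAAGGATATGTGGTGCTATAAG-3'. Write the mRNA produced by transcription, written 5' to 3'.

5'-CUUAUAGCACCACAUAUCCUUGUGACCCGCGUAUAAACGUUGAGUCGCUCCGCGAUGAGAAGACCUAACUGCACCGCC-3'

RNA polymerase reads the template 3'→5' and synthesizes mRNA 5'→3' by base-pairing (A→U, T→A, G↔C). The complement of the template is CCGCCACGTCAATCCAGAAGAGTAGCGCCTCGCTGAGTTGCAAATATGCGCCCAGTGTTCCTATACACCACGATATTC; antiparallel, so 5'→3' the coding strand is CTTATAGCACCACATATCCTTGTGACCCGCGTATAAACGTTGAGTCGCTCCGCGATGAGAAGACCTAACTGCACCGCC. Replace T with U for the mRNA.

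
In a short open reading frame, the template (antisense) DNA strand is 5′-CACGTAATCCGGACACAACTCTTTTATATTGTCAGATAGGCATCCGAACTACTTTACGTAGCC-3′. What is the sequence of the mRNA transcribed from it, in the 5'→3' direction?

5'-GGCUACGUAAAGUAGUUCGGAUGCCUAUCUGACAAUAUAAAAGAGUUGUGUCCGGAUUACGUG-3'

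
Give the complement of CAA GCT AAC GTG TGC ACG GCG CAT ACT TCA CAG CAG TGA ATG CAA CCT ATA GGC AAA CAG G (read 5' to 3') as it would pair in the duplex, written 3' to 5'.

3'-GTTCGATTGCACACGTGCCGCGTATGAAGTGTCGTCACTTACGTTGGATATCCGTTTGTCC-5'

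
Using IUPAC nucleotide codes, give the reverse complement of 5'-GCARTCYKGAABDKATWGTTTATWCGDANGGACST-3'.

Standard pairs A↔T, G↔C; ambiguity codes pair R↔Y, K↔M, W↔W, S↔S, B↔V, D↔H, N↔N. Complement (CGTYAGRMCTTVHMTAWCAAATAWGCHTNCCTGSA), then reverse for 5'→3'.

5'-ASGTCCNTHCGWATAAACWATMHVTTCMRGAYTGC-3'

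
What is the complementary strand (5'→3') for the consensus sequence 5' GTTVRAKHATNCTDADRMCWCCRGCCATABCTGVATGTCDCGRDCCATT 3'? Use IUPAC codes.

Standard pairs A↔T, G↔C; ambiguity codes pair R↔Y, M↔K, W↔W, B↔V, D↔H, N↔N. Complement (CAABYTMDTANGAHTHYKGWGGYCGGTATVGACBTACAGHGCYHGGTAA), then reverse for 5'→3'.

5'-AATGGHYCGHGACATBCAGVTATGGCYGGWGKYHTHAGNATDMTYBAAC-3'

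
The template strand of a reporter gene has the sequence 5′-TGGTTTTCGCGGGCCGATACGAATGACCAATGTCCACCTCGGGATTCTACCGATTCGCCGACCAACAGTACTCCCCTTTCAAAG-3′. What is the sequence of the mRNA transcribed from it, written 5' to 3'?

5′-CUUUGAAAGGGGAGUACUGUUGGUCGGCGAAUCGGUAGAAUCCCGAGGUGGACAUUGGUCAUUCGUAUCGGCCCGCGAAAACCA-3′

The mRNA has the sequence of the coding strand (reverse complement of the template) with T→U. Reverse complement of TGGTTTTCGCGGGCCGATACGAATGACCAATGTCCACCTCGGGATTCTACCGATTCGCCGACCAACAGTACTCCCCTTTCAAAG is CTTTGAAAGGGGAGTACTGTTGGTCGGCGAATCGGTAGAATCCCGAGGTGGACATTGGTCATTCGTATCGGCCCGCGAAAACCA; then T→U.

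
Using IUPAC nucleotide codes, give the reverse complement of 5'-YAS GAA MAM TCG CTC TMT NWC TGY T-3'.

Standard pairs A↔T, G↔C; ambiguity codes pair Y↔R, M↔K, W↔W, S↔S, N↔N. Complement (RTSCTTKTKAGCGAGAKANWGACRA), then reverse for 5'→3'.

5'-ARCAGWNAKAGAGCGAKTKTTCSTR-3'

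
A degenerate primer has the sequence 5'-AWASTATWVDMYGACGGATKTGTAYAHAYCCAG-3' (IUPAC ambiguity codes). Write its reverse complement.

5′-CTGGRTDTRTACAMATCCGTCRKHBWATASTWT-3′

Standard pairs A↔T, G↔C; ambiguity codes pair Y↔R, M↔K, W↔W, S↔S, D↔H, V↔B. Complement (TWTSATAWBHKRCTGCCTAMACATRTDTRGGTC), then reverse for 5'→3'.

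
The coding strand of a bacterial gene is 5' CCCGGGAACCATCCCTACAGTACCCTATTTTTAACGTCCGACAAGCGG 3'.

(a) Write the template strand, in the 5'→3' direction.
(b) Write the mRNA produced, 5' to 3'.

(a) The template strand is the reverse complement of the coding strand: complement GGGCCCTTGGTAGGGATGTCATGGGATAAAAATTGCAGGCTGTTCGCC, then reverse.
(b) mRNA matches the coding strand with T→U.

(a) 5'-CCGCTTGTCGGACGTTAAAAATAGGGTACTGTAGGGATGGTTCCCGGG-3'
(b) 5'-CCCGGGAACCAUCCCUACAGUACCCUAUUUUUAACGUCCGACAAGCGG-3'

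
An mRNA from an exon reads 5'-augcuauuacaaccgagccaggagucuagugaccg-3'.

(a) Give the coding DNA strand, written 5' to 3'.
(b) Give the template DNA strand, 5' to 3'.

(a) The coding strand matches the mRNA with U→T.
(b) The template strand is the reverse complement of the coding strand.

(a) 5'-ATGCTATTACAACCGAGCCAGGAGTCTAGTGACCG-3'
(b) 5'-CGGTCACTAGACTCCTGGCTCGGTTGTAATAGCAT-3'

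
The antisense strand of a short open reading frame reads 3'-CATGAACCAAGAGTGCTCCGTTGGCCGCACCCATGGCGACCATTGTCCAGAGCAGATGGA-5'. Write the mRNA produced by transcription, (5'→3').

Reading the template 3'→5' as shown, RNA polymerase pairs each base (A→U, T→A, G↔C) to build mRNA 5'→3' directly.

5'-GUACUUGGUUCUCACGAGGCAACCGGCGUGGGUACCGCUGGUAACAGGUCUCGUCUACCU-3'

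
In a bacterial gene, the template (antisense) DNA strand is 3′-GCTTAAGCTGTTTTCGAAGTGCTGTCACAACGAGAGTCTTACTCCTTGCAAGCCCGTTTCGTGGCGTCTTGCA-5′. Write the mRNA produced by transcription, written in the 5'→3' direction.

Reading the template 3'→5' as shown, RNA polymerase pairs each base (A→U, T→A, G↔C) to build mRNA 5'→3' directly.

5′-CGAAUUCGACAAAAGCUUCACGACAGUGUUGCUCUCAGAAUGAGGAACGUUCGGGCAAAGCACCGCAGAACGU-3′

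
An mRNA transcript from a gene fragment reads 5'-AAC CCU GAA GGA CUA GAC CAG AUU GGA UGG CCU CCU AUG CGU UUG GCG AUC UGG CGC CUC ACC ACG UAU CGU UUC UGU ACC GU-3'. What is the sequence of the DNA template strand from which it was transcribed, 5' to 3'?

5'-ACGGTACAGAAACGATACGTGGTGAGGCGCCAGATCGCCAAACGCATAGGAGGCCATCCAATCTGGTCTAGTCCTTCAGGGTT-3'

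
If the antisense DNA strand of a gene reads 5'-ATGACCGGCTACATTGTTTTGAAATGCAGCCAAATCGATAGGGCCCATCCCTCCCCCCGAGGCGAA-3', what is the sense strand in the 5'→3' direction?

The coding strand is complementary and antiparallel to the template: take the complement (A↔T, G↔C) and reverse.

5'-TTCGCCTCGGGGGGAGGGATGGGCCCTATCGATTTGGCTGCATTTCAAAACAATGTAGCCGGTCAT-3'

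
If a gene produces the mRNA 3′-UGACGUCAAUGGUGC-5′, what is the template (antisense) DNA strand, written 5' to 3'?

Written 5'→3' the mRNA is CGUGGUAACUGCAGU, so the coding DNA strand is CGTGGTAACTGCAGT. The template is its reverse complement.

5'-ACTGCAGTTACCACG-3'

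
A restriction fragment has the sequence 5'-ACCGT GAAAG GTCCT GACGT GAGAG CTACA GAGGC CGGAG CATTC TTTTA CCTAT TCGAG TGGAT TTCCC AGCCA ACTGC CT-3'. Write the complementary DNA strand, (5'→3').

5′-AGGCAGTTGGCTGGGAAATCCACTCGAATAGGTAAAAGAATGCTCCGGCCTCTGTAGCTCTCACGTCAGGACCTTTCACGGT-3′

The complement of ACCGTGAAAGGTCCTGACGTGAGAGCTACAGAGGCCGGAGCATTCTTTTACCTATTCGAGTGGATTTCCCAGCCAACTGCCT is TGGCACTTTCCAGGACTGCACTCTCGATGTCTCCGGCCTCGTAAGAAAATGGATAAGCTCACCTAAAGGGTCGGTTGACGGA (A↔T, G↔C). DNA strands are antiparallel, so the complementary strand runs 3'→5'; reversing gives the 5'→3' form.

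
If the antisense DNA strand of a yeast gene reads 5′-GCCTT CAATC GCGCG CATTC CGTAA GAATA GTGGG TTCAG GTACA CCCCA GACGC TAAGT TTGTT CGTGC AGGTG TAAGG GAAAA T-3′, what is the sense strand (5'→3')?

The coding strand is complementary and antiparallel to the template: take the complement (A↔T, G↔C) and reverse.

5'-ATTTTCCCTTACACCTGCACGAACAAACTTAGCGTCTGGGGTGTACCTGAACCCACTATTCTTACGGAATGCGCGCGATTGAAGGC-3'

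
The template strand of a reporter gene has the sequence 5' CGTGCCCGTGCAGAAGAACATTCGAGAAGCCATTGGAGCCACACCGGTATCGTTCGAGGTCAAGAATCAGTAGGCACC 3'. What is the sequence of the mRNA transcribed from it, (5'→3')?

The mRNA has the sequence of the coding strand (reverse complement of the template) with T→U. Reverse complement of CGTGCCCGTGCAGAAGAACATTCGAGAAGCCATTGGAGCCACACCGGTATCGTTCGAGGTCAAGAATCAGTAGGCACC is GGTGCCTACTGATTCTTGACCTCGAACGATACCGGTGTGGCTCCAATGGCTTCTCGAATGTTCTTCTGCACGGGCACG; then T→U.

5'-GGUGCCUACUGAUUCUUGACCUCGAACGAUACCGGUGUGGCUCCAAUGGCUUCUCGAAUGUUCUUCUGCACGGGCACG-3'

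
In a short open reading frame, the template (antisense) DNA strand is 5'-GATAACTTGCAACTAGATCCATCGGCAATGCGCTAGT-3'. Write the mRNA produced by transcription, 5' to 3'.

The mRNA has the sequence of the coding strand (reverse complement of the template) with T→U. Reverse complement of GATAACTTGCAACTAGATCCATCGGCAATGCGCTAGT is ACTAGCGCATTGCCGATGGATCTAGTTGCAAGTTATC; then T→U.

5'-ACUAGCGCAUUGCCGAUGGAUCUAGUUGCAAGUUAUC-3'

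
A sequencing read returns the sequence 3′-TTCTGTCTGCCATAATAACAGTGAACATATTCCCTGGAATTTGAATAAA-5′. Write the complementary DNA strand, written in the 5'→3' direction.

The strand is given 3'→5', so its complement runs 5'→3' in the same left-to-right order: pair each base A↔T, G↔C.

5'-AAGACAGACGGTATTATTGTCACTTGTATAAGGGACCTTAAACTTATTT-3'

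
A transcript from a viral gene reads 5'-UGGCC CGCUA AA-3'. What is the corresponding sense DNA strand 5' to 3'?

5'-TGGCCCGCTAAA-3'

The coding DNA strand has the same 5'→3' sequence as the mRNA with U replaced by T.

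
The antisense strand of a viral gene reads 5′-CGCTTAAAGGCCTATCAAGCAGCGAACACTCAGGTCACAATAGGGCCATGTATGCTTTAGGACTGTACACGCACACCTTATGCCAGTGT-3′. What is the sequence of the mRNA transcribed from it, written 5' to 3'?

The mRNA has the sequence of the coding strand (reverse complement of the template) with T→U. Reverse complement of CGCTTAAAGGCCTATCAAGCAGCGAACACTCAGGTCACAATAGGGCCATGTATGCTTTAGGACTGTACACGCACACCTTATGCCAGTGT is ACACTGGCATAAGGTGTGCGTGTACAGTCCTAAAGCATACATGGCCCTATTGTGACCTGAGTGTTCGCTGCTTGATAGGCCTTTAAGCG; then T→U.

5'-ACACUGGCAUAAGGUGUGCGUGUACAGUCCUAAAGCAUACAUGGCCCUAUUGUGACCUGAGUGUUCGCUGCUUGAUAGGCCUUUAAGCG-3'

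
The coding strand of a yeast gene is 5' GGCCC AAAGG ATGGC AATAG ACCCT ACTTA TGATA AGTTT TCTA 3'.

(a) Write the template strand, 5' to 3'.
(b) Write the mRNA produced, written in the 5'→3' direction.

(a) 5'-TAGAAAACTTATCATAAGTAGGGTCTATTGCCATCCTTTGGGCC-3'
(b) 5'-GGCCCAAAGGAUGGCAAUAGACCCUACUUAUGAUAAGUUUUCUA-3'

(a) The template strand is the reverse complement of the coding strand: complement CCGGGTTTCCTACCGTTATCTGGGATGAATACTATTCAAAAGAT, then reverse.
(b) mRNA matches the coding strand with T→U.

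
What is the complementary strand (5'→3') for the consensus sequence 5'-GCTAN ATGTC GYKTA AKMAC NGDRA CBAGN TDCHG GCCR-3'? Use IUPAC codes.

5'-YGGCCDGHANCTVGTYHCNGTKMTTAMRCGACATNTAGC-3'

Standard pairs A↔T, G↔C; ambiguity codes pair R↔Y, M↔K, B↔V, D↔H, N↔N. Complement (CGATNTACAGCRMATTMKTGNCHYTGVTCNAHGDCCGGY), then reverse for 5'→3'.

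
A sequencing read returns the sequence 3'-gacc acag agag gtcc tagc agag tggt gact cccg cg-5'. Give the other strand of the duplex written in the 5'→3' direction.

The strand is given 3'→5', so its complement runs 5'→3' in the same left-to-right order: pair each base A↔T, G↔C.

5′-CTGGTGTCTCTCCAGGATCGTCTCACCACTGAGGGCGC-3′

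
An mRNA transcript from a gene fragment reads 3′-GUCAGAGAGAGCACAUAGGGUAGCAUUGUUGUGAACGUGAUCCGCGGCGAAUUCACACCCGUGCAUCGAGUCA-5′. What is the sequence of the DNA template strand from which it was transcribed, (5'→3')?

5'-CAGTCTCTCTCGTGTATCCCATCGTAACAACACTTGCACTAGGCGCCGCTTAAGTGTGGGCACGTAGCTCAGT-3'

Written 5'→3' the mRNA is ACUGAGCUACGUGCCCACACUUAAGCGGCGCCUAGUGCAAGUGUUGUUACGAUGGGAUACACGAGAGAGACUG, so the coding DNA strand is ACTGAGCTACGTGCCCACACTTAAGCGGCGCCTAGTGCAAGTGTTGTTACGATGGGATACACGAGAGAGACTG. The template is its reverse complement.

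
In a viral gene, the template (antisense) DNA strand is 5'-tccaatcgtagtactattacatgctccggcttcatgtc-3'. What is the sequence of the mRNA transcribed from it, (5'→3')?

5'-GACAUGAAGCCGGAGCAUGUAAUAGUACUACGAUUGGA-3'

The mRNA has the sequence of the coding strand (reverse complement of the template) with T→U. Reverse complement of TCCAATCGTAGTACTATTACATGCTCCGGCTTCATGTC is GACATGAAGCCGGAGCATGTAATAGTACTACGATTGGA; then T→U.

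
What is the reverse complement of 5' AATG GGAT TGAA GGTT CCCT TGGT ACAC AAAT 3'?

Complement each base (A↔T, G↔C): TTACCCTAACTTCCAAGGGAACCATGTGTTTA. Then reverse.

5′-ATTTGTGTACCAAGGGAACCTTCAATCCCATT-3′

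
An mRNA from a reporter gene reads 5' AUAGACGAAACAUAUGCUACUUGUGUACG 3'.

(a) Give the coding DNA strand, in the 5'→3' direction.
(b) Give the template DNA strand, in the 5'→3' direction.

(a) 5'-ATAGACGAAACATATGCTACTTGTGTACG-3'
(b) 5′-CGTACACAAGTAGCATATGTTTCGTCTAT-3′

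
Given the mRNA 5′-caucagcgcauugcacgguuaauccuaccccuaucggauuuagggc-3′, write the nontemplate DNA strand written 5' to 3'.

5'-CATCAGCGCATTGCACGGTTAATCCTACCCCTATCGGATTTAGGGC-3'

The coding DNA strand has the same 5'→3' sequence as the mRNA with U replaced by T.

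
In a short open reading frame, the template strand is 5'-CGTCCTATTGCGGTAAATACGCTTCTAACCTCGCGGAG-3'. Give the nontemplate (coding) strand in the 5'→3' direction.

5'-CTCCGCGAGGTTAGAAGCGTATTTACCGCAATAGGACG-3'

The coding strand is complementary and antiparallel to the template: take the complement (A↔T, G↔C) and reverse.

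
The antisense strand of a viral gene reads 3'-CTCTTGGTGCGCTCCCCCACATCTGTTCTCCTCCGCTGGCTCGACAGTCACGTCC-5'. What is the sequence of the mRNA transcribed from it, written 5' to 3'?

Reading the template 3'→5' as shown, RNA polymerase pairs each base (A→U, T→A, G↔C) to build mRNA 5'→3' directly.

5'-GAGAACCACGCGAGGGGGUGUAGACAAGAGGAGGCGACCGAGCUGUCAGUGCAGG-3'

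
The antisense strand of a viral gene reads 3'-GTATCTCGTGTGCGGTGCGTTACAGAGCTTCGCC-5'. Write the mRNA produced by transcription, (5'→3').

Reading the template 3'→5' as shown, RNA polymerase pairs each base (A→U, T→A, G↔C) to build mRNA 5'→3' directly.

5'-CAUAGAGCACACGCCACGCAAUGUCUCGAAGCGG-3'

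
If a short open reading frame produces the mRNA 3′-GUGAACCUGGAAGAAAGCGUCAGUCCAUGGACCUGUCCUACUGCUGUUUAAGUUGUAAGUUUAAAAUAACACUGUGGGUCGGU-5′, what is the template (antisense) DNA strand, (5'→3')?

Written 5'→3' the mRNA is UGGCUGGGUGUCACAAUAAAAUUUGAAUGUUGAAUUUGUCGUCAUCCUGUCCAGGUACCUGACUGCGAAAGAAGGUCCAAGUG, so the coding DNA strand is TGGCTGGGTGTCACAATAAAATTTGAATGTTGAATTTGTCGTCATCCTGTCCAGGTACCTGACTGCGAAAGAAGGTCCAAGTG. The template is its reverse complement.

5'-CACTTGGACCTTCTTTCGCAGTCAGGTACCTGGACAGGATGACGACAAATTCAACATTCAAATTTTATTGTGACACCCAGCCA-3'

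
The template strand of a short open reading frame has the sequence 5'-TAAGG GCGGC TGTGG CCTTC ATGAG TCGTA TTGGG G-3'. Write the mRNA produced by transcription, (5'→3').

RNA polymerase reads the template 3'→5' and synthesizes mRNA 5'→3' by base-pairing (A→U, T→A, G↔C). The complement of the template is ATTCCCGCCGACACCGGAAGTACTCAGCATAACCCC; antiparallel, so 5'→3' the coding strand is CCCCAATACGACTCATGAAGGCCACAGCCGCCCTTA. Replace T with U for the mRNA.

5'-CCCCAAUACGACUCAUGAAGGCCACAGCCGCCCUUA-3'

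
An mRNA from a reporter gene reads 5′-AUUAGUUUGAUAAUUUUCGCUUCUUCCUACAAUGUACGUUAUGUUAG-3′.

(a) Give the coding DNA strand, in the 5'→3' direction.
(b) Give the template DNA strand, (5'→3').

(a) The coding strand matches the mRNA with U→T.
(b) The template strand is the reverse complement of the coding strand.

(a) 5′-ATTAGTTTGATAATTTTCGCTTCTTCCTACAATGTACGTTATGTTAG-3′
(b) 5'-CTAACATAACGTACATTGTAGGAAGAAGCGAAAATTATCAAACTAAT-3'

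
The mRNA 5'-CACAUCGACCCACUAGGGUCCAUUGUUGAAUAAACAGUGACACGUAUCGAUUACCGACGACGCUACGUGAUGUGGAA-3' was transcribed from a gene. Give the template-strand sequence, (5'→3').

5'-TTCCACATCACGTAGCGTCGTCGGTAATCGATACGTGTCACTGTTTATTCAACAATGGACCCTAGTGGGTCGATGTG-3'

Replace U with T to get the coding DNA strand: CACATCGACCCACTAGGGTCCATTGTTGAATAAACAGTGACACGTATCGATTACCGACGACGCTACGTGATGTGGAA. The template strand is its reverse complement (complement GTGTAGCTGGGTGATCCCAGGTAACAACTTATTTGTCACTGTGCATAGCTAATGGCTGCTGCGATGCACTACACCTT, then reverse).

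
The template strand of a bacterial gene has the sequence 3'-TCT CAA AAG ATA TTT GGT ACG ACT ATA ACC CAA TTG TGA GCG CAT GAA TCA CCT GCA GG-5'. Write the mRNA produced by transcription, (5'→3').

Reading the template 3'→5' as shown, RNA polymerase pairs each base (A→U, T→A, G↔C) to build mRNA 5'→3' directly.

5'-AGAGUUUUCUAUAAACCAUGCUGAUAUUGGGUUAACACUCGCGUACUUAGUGGACGUCC-3'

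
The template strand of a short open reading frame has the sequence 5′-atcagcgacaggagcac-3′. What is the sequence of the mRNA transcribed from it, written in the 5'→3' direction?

The mRNA has the sequence of the coding strand (reverse complement of the template) with T→U. Reverse complement of ATCAGCGACAGGAGCAC is GTGCTCCTGTCGCTGAT; then T→U.

5′-GUGCUCCUGUCGCUGAU-3′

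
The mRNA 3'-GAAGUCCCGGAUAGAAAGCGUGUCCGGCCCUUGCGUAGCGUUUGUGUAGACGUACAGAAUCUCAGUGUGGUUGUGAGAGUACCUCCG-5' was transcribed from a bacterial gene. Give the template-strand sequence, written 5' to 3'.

Written 5'→3' the mRNA is GCCUCCAUGAGAGUGUUGGUGUGACUCUAAGACAUGCAGAUGUGUUUGCGAUGCGUUCCCGGCCUGUGCGAAAGAUAGGCCCUGAAG, so the coding DNA strand is GCCTCCATGAGAGTGTTGGTGTGACTCTAAGACATGCAGATGTGTTTGCGATGCGTTCCCGGCCTGTGCGAAAGATAGGCCCTGAAG. The template is its reverse complement.

5'-CTTCAGGGCCTATCTTTCGCACAGGCCGGGAACGCATCGCAAACACATCTGCATGTCTTAGAGTCACACCAACACTCTCATGGAGGC-3'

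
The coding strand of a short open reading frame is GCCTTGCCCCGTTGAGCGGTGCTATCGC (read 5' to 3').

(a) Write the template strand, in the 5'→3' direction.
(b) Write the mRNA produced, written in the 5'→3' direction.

(a) The template strand is the reverse complement of the coding strand: complement CGGAACGGGGCAACTCGCCACGATAGCG, then reverse.
(b) mRNA matches the coding strand with T→U.

(a) 5'-GCGATAGCACCGCTCAACGGGGCAAGGC-3'
(b) 5'-GCCUUGCCCCGUUGAGCGGUGCUAUCGC-3'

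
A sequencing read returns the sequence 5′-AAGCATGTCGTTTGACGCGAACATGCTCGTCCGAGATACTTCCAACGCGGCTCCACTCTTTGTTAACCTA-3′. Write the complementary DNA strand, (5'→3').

5'-TAGGTTAACAAAGAGTGGAGCCGCGTTGGAAGTATCTCGGACGAGCATGTTCGCGTCAAACGACATGCTT-3'

Pairing A↔T and G↔C gives TTCGTACAGCAAACTGCGCTTGTACGAGCAGGCTCTATGAAGGTTGCGCCGAGGTGAGAAACAATTGGAT, running 3'→5'. Reverse for the 5'→3' convention.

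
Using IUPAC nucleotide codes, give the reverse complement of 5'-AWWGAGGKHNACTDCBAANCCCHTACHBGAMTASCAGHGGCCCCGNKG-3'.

5'-CMNCGGGGCCDCTGSTAKTCVDGTADGGGNTTVGHAGTNDMCCTCWWT-3'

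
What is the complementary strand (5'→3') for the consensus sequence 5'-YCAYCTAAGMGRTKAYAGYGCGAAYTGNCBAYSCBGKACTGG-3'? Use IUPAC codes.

Standard pairs A↔T, G↔C; ambiguity codes pair R↔Y, M↔K, S↔S, B↔V, N↔N. Complement (RGTRGATTCKCYAMTRTCRCGCTTRACNGVTRSGVCMTGACC), then reverse for 5'→3'.

5'-CCAGTMCVGSRTVGNCARTTCGCRCTRTMAYCKCTTAGRTGR-3'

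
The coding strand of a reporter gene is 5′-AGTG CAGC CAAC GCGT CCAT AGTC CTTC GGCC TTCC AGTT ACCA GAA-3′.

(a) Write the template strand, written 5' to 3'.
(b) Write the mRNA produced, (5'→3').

(a) The template strand is the reverse complement of the coding strand: complement TCACGTCGGTTGCGCAGGTATCAGGAAGCCGGAAGGTCAATGGTCTT, then reverse.
(b) mRNA matches the coding strand with T→U.

(a) 5′-TTCTGGTAACTGGAAGGCCGAAGGACTATGGACGCGTTGGCTGCACT-3′
(b) 5'-AGUGCAGCCAACGCGUCCAUAGUCCUUCGGCCUUCCAGUUACCAGAA-3'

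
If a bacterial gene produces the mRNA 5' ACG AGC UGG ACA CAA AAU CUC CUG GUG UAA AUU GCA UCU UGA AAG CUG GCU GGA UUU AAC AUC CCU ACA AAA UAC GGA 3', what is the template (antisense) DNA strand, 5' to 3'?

Replace U with T to get the coding DNA strand: ACGAGCTGGACACAAAATCTCCTGGTGTAAATTGCATCTTGAAAGCTGGCTGGATTTAACATCCCTACAAAATACGGA. The template strand is its reverse complement (complement TGCTCGACCTGTGTTTTAGAGGACCACATTTAACGTAGAACTTTCGACCGACCTAAATTGTAGGGATGTTTTATGCCT, then reverse).

5'-TCCGTATTTTGTAGGGATGTTAAATCCAGCCAGCTTTCAAGATGCAATTTACACCAGGAGATTTTGTGTCCAGCTCGT-3'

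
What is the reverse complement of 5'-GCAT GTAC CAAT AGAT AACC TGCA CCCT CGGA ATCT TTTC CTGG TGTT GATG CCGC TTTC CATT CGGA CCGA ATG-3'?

5′-CATTCGGTCCGAATGGAAAGCGGCATCAACACCAGGAAAAGATTCCGAGGGTGCAGGTTATCTATTGGTACATGC-3′

Complement each base (A↔T, G↔C): CGTACATGGTTATCTATTGGACGTGGGAGCCTTAGAAAAGGACCACAACTACGGCGAAAGGTAAGCCTGGCTTAC. Then reverse.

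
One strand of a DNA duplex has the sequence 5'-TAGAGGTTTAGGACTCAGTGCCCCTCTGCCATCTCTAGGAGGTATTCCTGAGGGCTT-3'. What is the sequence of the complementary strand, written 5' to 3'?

The complement of TAGAGGTTTAGGACTCAGTGCCCCTCTGCCATCTCTAGGAGGTATTCCTGAGGGCTT is ATCTCCAAATCCTGAGTCACGGGGAGACGGTAGAGATCCTCCATAAGGACTCCCGAA (A↔T, G↔C). DNA strands are antiparallel, so the complementary strand runs 3'→5'; reversing gives the 5'→3' form.

5'-AAGCCCTCAGGAATACCTCCTAGAGATGGCAGAGGGGCACTGAGTCCTAAACCTCTA-3'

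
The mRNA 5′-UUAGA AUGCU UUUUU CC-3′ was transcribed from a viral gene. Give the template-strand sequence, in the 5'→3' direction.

5′-GGAAAAAAGCATTCTAA-3′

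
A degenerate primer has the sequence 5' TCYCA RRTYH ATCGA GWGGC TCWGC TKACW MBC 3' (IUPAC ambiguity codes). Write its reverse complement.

Standard pairs A↔T, G↔C; ambiguity codes pair R↔Y, M↔K, W↔W, B↔V, H↔D. Complement (AGRGTYYARDTAGCTCWCCGAGWCGAMTGWKVG), then reverse for 5'→3'.

5'-GVKWGTMAGCWGAGCCWCTCGATDRAYYTGRGA-3'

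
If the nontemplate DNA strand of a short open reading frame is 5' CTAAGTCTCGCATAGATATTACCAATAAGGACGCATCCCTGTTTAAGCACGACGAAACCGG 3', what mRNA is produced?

mRNA has the coding-strand sequence with U in place of T.

5'-CUAAGUCUCGCAUAGAUAUUACCAAUAAGGACGCAUCCCUGUUUAAGCACGACGAAACCGG-3'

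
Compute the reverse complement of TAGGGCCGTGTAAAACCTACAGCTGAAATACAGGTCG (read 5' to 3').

Reading the sequence 3'→5' and pairing each base (A↔T, G↔C) gives the reverse complement directly.

5'-CGACCTGTATTTCAGCTGTAGGTTTTACACGGCCCTA-3'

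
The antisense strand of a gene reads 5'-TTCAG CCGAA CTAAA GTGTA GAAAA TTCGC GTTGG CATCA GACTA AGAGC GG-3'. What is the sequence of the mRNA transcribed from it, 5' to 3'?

5'-CCGCUCUUAGUCUGAUGCCAACGCGAAUUUUCUACACUUUAGUUCGGCUGAA-3'

The mRNA has the sequence of the coding strand (reverse complement of the template) with T→U. Reverse complement of TTCAGCCGAACTAAAGTGTAGAAAATTCGCGTTGGCATCAGACTAAGAGCGG is CCGCTCTTAGTCTGATGCCAACGCGAATTTTCTACACTTTAGTTCGGCTGAA; then T→U.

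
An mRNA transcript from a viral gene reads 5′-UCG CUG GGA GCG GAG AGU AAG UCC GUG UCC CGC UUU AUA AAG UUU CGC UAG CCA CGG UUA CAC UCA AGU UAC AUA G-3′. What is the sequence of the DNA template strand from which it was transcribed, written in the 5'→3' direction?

Replace U with T to get the coding DNA strand: TCGCTGGGAGCGGAGAGTAAGTCCGTGTCCCGCTTTATAAAGTTTCGCTAGCCACGGTTACACTCAAGTTACATAG. The template strand is its reverse complement (complement AGCGACCCTCGCCTCTCATTCAGGCACAGGGCGAAATATTTCAAAGCGATCGGTGCCAATGTGAGTTCAATGTATC, then reverse).

5'-CTATGTAACTTGAGTGTAACCGTGGCTAGCGAAACTTTATAAAGCGGGACACGGACTTACTCTCCGCTCCCAGCGA-3'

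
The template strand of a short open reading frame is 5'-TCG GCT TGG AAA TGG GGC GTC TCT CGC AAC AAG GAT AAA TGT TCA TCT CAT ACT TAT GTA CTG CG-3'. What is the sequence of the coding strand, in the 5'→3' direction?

The coding strand is complementary and antiparallel to the template: take the complement (A↔T, G↔C) and reverse.

5'-CGCAGTACATAAGTATGAGATGAACATTTATCCTTGTTGCGAGAGACGCCCCATTTCCAAGCCGA-3'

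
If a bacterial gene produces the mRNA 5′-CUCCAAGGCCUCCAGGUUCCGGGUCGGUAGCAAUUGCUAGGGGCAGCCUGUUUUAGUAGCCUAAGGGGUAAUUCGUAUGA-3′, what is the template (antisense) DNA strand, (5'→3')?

Replace U with T to get the coding DNA strand: CTCCAAGGCCTCCAGGTTCCGGGTCGGTAGCAATTGCTAGGGGCAGCCTGTTTTAGTAGCCTAAGGGGTAATTCGTATGA. The template strand is its reverse complement (complement GAGGTTCCGGAGGTCCAAGGCCCAGCCATCGTTAACGATCCCCGTCGGACAAAATCATCGGATTCCCCATTAAGCATACT, then reverse).

5'-TCATACGAATTACCCCTTAGGCTACTAAAACAGGCTGCCCCTAGCAATTGCTACCGACCCGGAACCTGGAGGCCTTGGAG-3'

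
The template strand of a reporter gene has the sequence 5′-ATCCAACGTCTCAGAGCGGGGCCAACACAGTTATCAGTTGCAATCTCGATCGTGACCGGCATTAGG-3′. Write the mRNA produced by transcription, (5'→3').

RNA polymerase reads the template 3'→5' and synthesizes mRNA 5'→3' by base-pairing (A→U, T→A, G↔C). The complement of the template is TAGGTTGCAGAGTCTCGCCCCGGTTGTGTCAATAGTCAACGTTAGAGCTAGCACTGGCCGTAATCC; antiparallel, so 5'→3' the coding strand is CCTAATGCCGGTCACGATCGAGATTGCAACTGATAACTGTGTTGGCCCCGCTCTGAGACGTTGGAT. Replace T with U for the mRNA.

5'-CCUAAUGCCGGUCACGAUCGAGAUUGCAACUGAUAACUGUGUUGGCCCCGCUCUGAGACGUUGGAU-3'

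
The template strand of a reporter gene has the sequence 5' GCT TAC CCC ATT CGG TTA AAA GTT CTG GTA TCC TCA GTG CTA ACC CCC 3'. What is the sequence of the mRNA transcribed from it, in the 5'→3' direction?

5'-GGGGGUUAGCACUGAGGAUACCAGAACUUUUAACCGAAUGGGGUAAGC-3'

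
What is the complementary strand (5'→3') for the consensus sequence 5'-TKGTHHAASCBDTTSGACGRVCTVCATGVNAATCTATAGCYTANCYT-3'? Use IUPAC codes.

5'-ARGNTARGCTATAGATTNBCATGBAGBYCGTCSAAHVGSTTDDACMA-3'

Standard pairs A↔T, G↔C; ambiguity codes pair R↔Y, K↔M, S↔S, B↔V, D↔H, N↔N. Complement (AMCADDTTSGVHAASCTGCYBGABGTACBNTTAGATATCGRATNGRA), then reverse for 5'→3'.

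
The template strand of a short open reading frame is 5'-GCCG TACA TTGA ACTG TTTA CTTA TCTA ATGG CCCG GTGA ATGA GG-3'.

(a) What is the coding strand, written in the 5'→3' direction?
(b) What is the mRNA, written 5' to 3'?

(a) 5'-CCTCATTCACCGGGCCATTAGATAAGTAAACAGTTCAATGTACGGC-3'
(b) 5'-CCUCAUUCACCGGGCCAUUAGAUAAGUAAACAGUUCAAUGUACGGC-3'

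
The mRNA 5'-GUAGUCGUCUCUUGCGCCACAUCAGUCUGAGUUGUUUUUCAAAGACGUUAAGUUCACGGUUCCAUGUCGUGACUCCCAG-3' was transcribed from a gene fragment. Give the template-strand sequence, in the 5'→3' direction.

5'-CTGGGAGTCACGACATGGAACCGTGAACTTAACGTCTTTGAAAAACAACTCAGACTGATGTGGCGCAAGAGACGACTAC-3'

Replace U with T to get the coding DNA strand: GTAGTCGTCTCTTGCGCCACATCAGTCTGAGTTGTTTTTCAAAGACGTTAAGTTCACGGTTCCATGTCGTGACTCCCAG. The template strand is its reverse complement (complement CATCAGCAGAGAACGCGGTGTAGTCAGACTCAACAAAAAGTTTCTGCAATTCAAGTGCCAAGGTACAGCACTGAGGGTC, then reverse).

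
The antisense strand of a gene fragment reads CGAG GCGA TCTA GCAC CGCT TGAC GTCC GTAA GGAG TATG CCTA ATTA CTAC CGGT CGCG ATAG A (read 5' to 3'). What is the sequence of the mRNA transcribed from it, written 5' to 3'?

5′-UCUAUCGCGACCGGUAGUAAUUAGGCAUACUCCUUACGGACGUCAAGCGGUGCUAGAUCGCCUCG-3′

RNA polymerase reads the template 3'→5' and synthesizes mRNA 5'→3' by base-pairing (A→U, T→A, G↔C). The complement of the template is GCTCCGCTAGATCGTGGCGAACTGCAGGCATTCCTCATACGGATTAATGATGGCCAGCGCTATCT; antiparallel, so 5'→3' the coding strand is TCTATCGCGACCGGTAGTAATTAGGCATACTCCTTACGGACGTCAAGCGGTGCTAGATCGCCTCG. Replace T with U for the mRNA.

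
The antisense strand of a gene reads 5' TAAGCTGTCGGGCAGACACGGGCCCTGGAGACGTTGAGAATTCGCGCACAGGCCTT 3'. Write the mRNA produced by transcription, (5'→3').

5′-AAGGCCUGUGCGCGAAUUCUCAACGUCUCCAGGGCCCGUGUCUGCCCGACAGCUUA-3′

RNA polymerase reads the template 3'→5' and synthesizes mRNA 5'→3' by base-pairing (A→U, T→A, G↔C). The complement of the template is ATTCGACAGCCCGTCTGTGCCCGGGACCTCTGCAACTCTTAAGCGCGTGTCCGGAA; antiparallel, so 5'→3' the coding strand is AAGGCCTGTGCGCGAATTCTCAACGTCTCCAGGGCCCGTGTCTGCCCGACAGCTTA. Replace T with U for the mRNA.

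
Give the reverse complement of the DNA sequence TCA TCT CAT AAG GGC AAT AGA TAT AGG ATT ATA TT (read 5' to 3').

Reading the sequence 3'→5' and pairing each base (A↔T, G↔C) gives the reverse complement directly.

5'-AATATAATCCTATATCTATTGCCCTTATGAGATGA-3'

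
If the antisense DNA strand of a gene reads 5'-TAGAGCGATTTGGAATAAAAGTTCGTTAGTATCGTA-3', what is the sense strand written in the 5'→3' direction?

The coding strand is complementary and antiparallel to the template: take the complement (A↔T, G↔C) and reverse.

5'-TACGATACTAACGAACTTTTATTCCAAATCGCTCTA-3'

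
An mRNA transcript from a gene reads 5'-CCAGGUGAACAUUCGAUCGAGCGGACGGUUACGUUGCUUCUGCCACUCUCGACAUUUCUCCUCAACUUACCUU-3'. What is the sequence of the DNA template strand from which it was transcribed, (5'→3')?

5'-AAGGTAAGTTGAGGAGAAATGTCGAGAGTGGCAGAAGCAACGTAACCGTCCGCTCGATCGAATGTTCACCTGG-3'

Replace U with T to get the coding DNA strand: CCAGGTGAACATTCGATCGAGCGGACGGTTACGTTGCTTCTGCCACTCTCGACATTTCTCCTCAACTTACCTT. The template strand is its reverse complement (complement GGTCCACTTGTAAGCTAGCTCGCCTGCCAATGCAACGAAGACGGTGAGAGCTGTAAAGAGGAGTTGAATGGAA, then reverse).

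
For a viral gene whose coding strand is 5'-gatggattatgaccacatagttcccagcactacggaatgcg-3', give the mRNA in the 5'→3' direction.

5′-GAUGGAUUAUGACCACAUAGUUCCCAGCACUACGGAAUGCG-3′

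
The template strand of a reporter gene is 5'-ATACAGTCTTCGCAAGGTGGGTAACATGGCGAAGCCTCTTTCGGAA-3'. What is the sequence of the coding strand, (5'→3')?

5'-TTCCGAAAGAGGCTTCGCCATGTTACCCACCTTGCGAAGACTGTAT-3'

The coding strand is complementary and antiparallel to the template: take the complement (A↔T, G↔C) and reverse.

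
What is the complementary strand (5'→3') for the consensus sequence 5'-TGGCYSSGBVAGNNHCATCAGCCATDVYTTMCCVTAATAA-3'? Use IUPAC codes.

5'-TTATTABGGKAARBHATGGCTGATGDNNCTBVCSSRGCCA-3'

Standard pairs A↔T, G↔C; ambiguity codes pair Y↔R, M↔K, S↔S, B↔V, D↔H, N↔N. Complement (ACCGRSSCVBTCNNDGTAGTCGGTAHBRAAKGGBATTATT), then reverse for 5'→3'.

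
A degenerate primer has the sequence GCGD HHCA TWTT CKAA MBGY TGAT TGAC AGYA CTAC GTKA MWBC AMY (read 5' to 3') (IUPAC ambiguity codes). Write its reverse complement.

Standard pairs A↔T, G↔C; ambiguity codes pair Y↔R, M↔K, W↔W, B↔V, D↔H. Complement (CGCHDDGTAWAAGMTTKVCRACTAACTGTCRTGATGCAMTKWVGTKR), then reverse for 5'→3'.

5'-RKTGVWKTMACGTAGTRCTGTCAATCARCVKTTMGAAWATGDDHCGC-3'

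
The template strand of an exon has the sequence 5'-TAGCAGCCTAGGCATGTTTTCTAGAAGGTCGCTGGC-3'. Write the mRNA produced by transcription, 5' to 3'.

5'-GCCAGCGACCUUCUAGAAAACAUGCCUAGGCUGCUA-3'

The mRNA has the sequence of the coding strand (reverse complement of the template) with T→U. Reverse complement of TAGCAGCCTAGGCATGTTTTCTAGAAGGTCGCTGGC is GCCAGCGACCTTCTAGAAAACATGCCTAGGCTGCTA; then T→U.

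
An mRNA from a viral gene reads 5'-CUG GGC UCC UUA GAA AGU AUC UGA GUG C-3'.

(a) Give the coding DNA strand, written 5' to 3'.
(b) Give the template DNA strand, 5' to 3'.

(a) 5'-CTGGGCTCCTTAGAAAGTATCTGAGTGC-3'
(b) 5'-GCACTCAGATACTTTCTAAGGAGCCCAG-3'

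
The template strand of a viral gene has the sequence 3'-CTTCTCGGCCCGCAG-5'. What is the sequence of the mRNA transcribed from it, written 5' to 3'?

Reading the template 3'→5' as shown, RNA polymerase pairs each base (A→U, T→A, G↔C) to build mRNA 5'→3' directly.

5′-GAAGAGCCGGGCGUC-3′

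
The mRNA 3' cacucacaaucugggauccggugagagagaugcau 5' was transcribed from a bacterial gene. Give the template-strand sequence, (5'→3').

5'-GTGAGTGTTAGACCCTAGGCCACTCTCTCTACGTA-3'

Written 5'→3' the mRNA is UACGUAGAGAGAGUGGCCUAGGGUCUAACACUCAC, so the coding DNA strand is TACGTAGAGAGAGTGGCCTAGGGTCTAACACTCAC. The template is its reverse complement.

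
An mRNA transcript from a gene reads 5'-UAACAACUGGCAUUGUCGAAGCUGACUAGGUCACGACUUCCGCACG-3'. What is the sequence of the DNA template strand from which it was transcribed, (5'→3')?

5'-CGTGCGGAAGTCGTGACCTAGTCAGCTTCGACAATGCCAGTTGTTA-3'

Replace U with T to get the coding DNA strand: TAACAACTGGCATTGTCGAAGCTGACTAGGTCACGACTTCCGCACG. The template strand is its reverse complement (complement ATTGTTGACCGTAACAGCTTCGACTGATCCAGTGCTGAAGGCGTGC, then reverse).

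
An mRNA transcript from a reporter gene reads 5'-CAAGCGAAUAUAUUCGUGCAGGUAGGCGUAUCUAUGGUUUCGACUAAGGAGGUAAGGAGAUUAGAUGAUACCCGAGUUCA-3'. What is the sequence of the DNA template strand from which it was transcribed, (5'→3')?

5'-TGAACTCGGGTATCATCTAATCTCCTTACCTCCTTAGTCGAAACCATAGATACGCCTACCTGCACGAATATATTCGCTTG-3'

Replace U with T to get the coding DNA strand: CAAGCGAATATATTCGTGCAGGTAGGCGTATCTATGGTTTCGACTAAGGAGGTAAGGAGATTAGATGATACCCGAGTTCA. The template strand is its reverse complement (complement GTTCGCTTATATAAGCACGTCCATCCGCATAGATACCAAAGCTGATTCCTCCATTCCTCTAATCTACTATGGGCTCAAGT, then reverse).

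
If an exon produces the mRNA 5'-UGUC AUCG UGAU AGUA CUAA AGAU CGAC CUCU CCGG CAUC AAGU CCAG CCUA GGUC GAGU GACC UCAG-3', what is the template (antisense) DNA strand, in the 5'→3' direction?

5′-CTGAGGTCACTCGACCTAGGCTGGACTTGATGCCGGAGAGGTCGATCTTTAGTACTATCACGATGACA-3′

Replace U with T to get the coding DNA strand: TGTCATCGTGATAGTACTAAAGATCGACCTCTCCGGCATCAAGTCCAGCCTAGGTCGAGTGACCTCAG. The template strand is its reverse complement (complement ACAGTAGCACTATCATGATTTCTAGCTGGAGAGGCCGTAGTTCAGGTCGGATCCAGCTCACTGGAGTC, then reverse).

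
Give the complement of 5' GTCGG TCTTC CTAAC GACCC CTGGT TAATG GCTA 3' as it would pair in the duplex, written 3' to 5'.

3'-CAGCCAGAAGGATTGCTGGGGACCAATTACCGAT-5'

Base-pairing A↔T, G↔C gives the complement. The complementary strand is antiparallel, so paired with a 5'→3' strand it runs 3'→5'.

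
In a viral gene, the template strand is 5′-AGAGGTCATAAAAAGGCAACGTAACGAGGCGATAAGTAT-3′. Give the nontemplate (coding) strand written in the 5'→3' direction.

The coding strand is complementary and antiparallel to the template: take the complement (A↔T, G↔C) and reverse.

5'-ATACTTATCGCCTCGTTACGTTGCCTTTTTATGACCTCT-3'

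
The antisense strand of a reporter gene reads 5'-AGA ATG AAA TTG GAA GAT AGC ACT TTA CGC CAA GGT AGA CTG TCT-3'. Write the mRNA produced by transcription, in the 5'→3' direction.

RNA polymerase reads the template 3'→5' and synthesizes mRNA 5'→3' by base-pairing (A→U, T→A, G↔C). The complement of the template is TCTTACTTTAACCTTCTATCGTGAAATGCGGTTCCATCTGACAGA; antiparallel, so 5'→3' the coding strand is AGACAGTCTACCTTGGCGTAAAGTGCTATCTTCCAATTTCATTCT. Replace T with U for the mRNA.

5'-AGACAGUCUACCUUGGCGUAAAGUGCUAUCUUCCAAUUUCAUUCU-3'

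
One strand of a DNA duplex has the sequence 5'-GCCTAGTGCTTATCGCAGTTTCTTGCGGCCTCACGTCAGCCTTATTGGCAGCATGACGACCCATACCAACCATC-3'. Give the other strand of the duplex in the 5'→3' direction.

Pairing A↔T and G↔C gives CGGATCACGAATAGCGTCAAAGAACGCCGGAGTGCAGTCGGAATAACCGTCGTACTGCTGGGTATGGTTGGTAG, running 3'→5'. Reverse for the 5'→3' convention.

5'-GATGGTTGGTATGGGTCGTCATGCTGCCAATAAGGCTGACGTGAGGCCGCAAGAAACTGCGATAAGCACTAGGC-3'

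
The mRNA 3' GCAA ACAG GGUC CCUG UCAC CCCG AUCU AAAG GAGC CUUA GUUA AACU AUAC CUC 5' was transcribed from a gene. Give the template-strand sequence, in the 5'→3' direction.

5'-CGTTTGTCCCAGGGACAGTGGGGCTAGATTTCCTCGGAATCAATTTGATATGGAG-3'

Written 5'→3' the mRNA is CUCCAUAUCAAAUUGAUUCCGAGGAAAUCUAGCCCCACUGUCCCUGGGACAAACG, so the coding DNA strand is CTCCATATCAAATTGATTCCGAGGAAATCTAGCCCCACTGTCCCTGGGACAAACG. The template is its reverse complement.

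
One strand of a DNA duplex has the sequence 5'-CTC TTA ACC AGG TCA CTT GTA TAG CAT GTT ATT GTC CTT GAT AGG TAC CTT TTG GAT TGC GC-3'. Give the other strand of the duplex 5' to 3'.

5'-GCGCAATCCAAAAGGTACCTATCAAGGACAATAACATGCTATACAAGTGACCTGGTTAAGAG-3'

The complement of CTCTTAACCAGGTCACTTGTATAGCATGTTATTGTCCTTGATAGGTACCTTTTGGATTGCGC is GAGAATTGGTCCAGTGAACATATCGTACAATAACAGGAACTATCCATGGAAAACCTAACGCG (A↔T, G↔C). DNA strands are antiparallel, so the complementary strand runs 3'→5'; reversing gives the 5'→3' form.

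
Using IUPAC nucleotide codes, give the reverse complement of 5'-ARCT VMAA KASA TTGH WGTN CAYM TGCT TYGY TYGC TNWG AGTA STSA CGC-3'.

Standard pairs A↔T, G↔C; ambiguity codes pair R↔Y, M↔K, W↔W, S↔S, H↔D, V↔B, N↔N. Complement (TYGABKTTMTSTAACDWCANGTRKACGAARCRARCGANWCTCATSASTGCG), then reverse for 5'→3'.

5'-GCGTSASTACTCWNAGCRARCRAAGCAKRTGNACWDCAATSTMTTKBAGYT-3'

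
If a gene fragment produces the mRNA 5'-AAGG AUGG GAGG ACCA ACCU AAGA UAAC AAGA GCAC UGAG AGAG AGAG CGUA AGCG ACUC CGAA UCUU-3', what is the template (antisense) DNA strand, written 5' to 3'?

5'-AAGATTCGGAGTCGCTTACGCTCTCTCTCTCAGTGCTCTTGTTATCTTAGGTTGGTCCTCCCATCCTT-3'

Replace U with T to get the coding DNA strand: AAGGATGGGAGGACCAACCTAAGATAACAAGAGCACTGAGAGAGAGAGCGTAAGCGACTCCGAATCTT. The template strand is its reverse complement (complement TTCCTACCCTCCTGGTTGGATTCTATTGTTCTCGTGACTCTCTCTCTCGCATTCGCTGAGGCTTAGAA, then reverse).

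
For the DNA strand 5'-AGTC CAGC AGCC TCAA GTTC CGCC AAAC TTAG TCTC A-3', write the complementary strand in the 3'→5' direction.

3'-TCAGGTCGTCGGAGTTCAAGGCGGTTTGAATCAGAGT-5'

Base-pairing A↔T, G↔C gives the complement. The complementary strand is antiparallel, so paired with a 5'→3' strand it runs 3'→5'.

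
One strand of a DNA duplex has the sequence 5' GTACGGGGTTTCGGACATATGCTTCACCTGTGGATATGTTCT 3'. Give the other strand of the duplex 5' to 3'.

5'-AGAACATATCCACAGGTGAAGCATATGTCCGAAACCCCGTAC-3'

The complement of GTACGGGGTTTCGGACATATGCTTCACCTGTGGATATGTTCT is CATGCCCCAAAGCCTGTATACGAAGTGGACACCTATACAAGA (A↔T, G↔C). DNA strands are antiparallel, so the complementary strand runs 3'→5'; reversing gives the 5'→3' form.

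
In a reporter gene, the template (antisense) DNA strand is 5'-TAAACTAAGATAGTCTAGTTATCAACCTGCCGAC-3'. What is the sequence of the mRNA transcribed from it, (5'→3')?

5'-GUCGGCAGGUUGAUAACUAGACUAUCUUAGUUUA-3'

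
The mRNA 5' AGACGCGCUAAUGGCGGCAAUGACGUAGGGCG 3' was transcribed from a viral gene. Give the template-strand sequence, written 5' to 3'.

Replace U with T to get the coding DNA strand: AGACGCGCTAATGGCGGCAATGACGTAGGGCG. The template strand is its reverse complement (complement TCTGCGCGATTACCGCCGTTACTGCATCCCGC, then reverse).

5'-CGCCCTACGTCATTGCCGCCATTAGCGCGTCT-3'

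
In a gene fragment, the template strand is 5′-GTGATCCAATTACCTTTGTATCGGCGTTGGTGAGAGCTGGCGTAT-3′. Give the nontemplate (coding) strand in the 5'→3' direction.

5'-ATACGCCAGCTCTCACCAACGCCGATACAAAGGTAATTGGATCAC-3'

The coding strand is complementary and antiparallel to the template: take the complement (A↔T, G↔C) and reverse.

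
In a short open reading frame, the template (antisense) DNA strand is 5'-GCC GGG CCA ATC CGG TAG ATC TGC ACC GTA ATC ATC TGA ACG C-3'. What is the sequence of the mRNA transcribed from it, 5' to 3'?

RNA polymerase reads the template 3'→5' and synthesizes mRNA 5'→3' by base-pairing (A→U, T→A, G↔C). The complement of the template is CGGCCCGGTTAGGCCATCTAGACGTGGCATTAGTAGACTTGCG; antiparallel, so 5'→3' the coding strand is GCGTTCAGATGATTACGGTGCAGATCTACCGGATTGGCCCGGC. Replace T with U for the mRNA.

5'-GCGUUCAGAUGAUUACGGUGCAGAUCUACCGGAUUGGCCCGGC-3'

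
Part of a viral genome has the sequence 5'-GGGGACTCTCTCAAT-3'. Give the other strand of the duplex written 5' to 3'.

The complement of GGGGACTCTCTCAAT is CCCCTGAGAGAGTTA (A↔T, G↔C). DNA strands are antiparallel, so the complementary strand runs 3'→5'; reversing gives the 5'→3' form.

5'-ATTGAGAGAGTCCCC-3'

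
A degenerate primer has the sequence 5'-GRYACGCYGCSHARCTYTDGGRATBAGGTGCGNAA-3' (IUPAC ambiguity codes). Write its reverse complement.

5'-TTNCGCACCTVATYCCHARAGYTDSGCRGCGTRYC-3'

Standard pairs A↔T, G↔C; ambiguity codes pair R↔Y, S↔S, B↔V, D↔H, N↔N. Complement (CYRTGCGRCGSDTYGARAHCCYTAVTCCACGCNTT), then reverse for 5'→3'.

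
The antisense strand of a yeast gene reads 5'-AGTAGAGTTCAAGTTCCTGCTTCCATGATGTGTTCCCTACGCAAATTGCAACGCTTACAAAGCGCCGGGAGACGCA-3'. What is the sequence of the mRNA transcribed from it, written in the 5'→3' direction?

5'-UGCGUCUCCCGGCGCUUUGUAAGCGUUGCAAUUUGCGUAGGGAACACAUCAUGGAAGCAGGAACUUGAACUCUACU-3'

RNA polymerase reads the template 3'→5' and synthesizes mRNA 5'→3' by base-pairing (A→U, T→A, G↔C). The complement of the template is TCATCTCAAGTTCAAGGACGAAGGTACTACACAAGGGATGCGTTTAACGTTGCGAATGTTTCGCGGCCCTCTGCGT; antiparallel, so 5'→3' the coding strand is TGCGTCTCCCGGCGCTTTGTAAGCGTTGCAATTTGCGTAGGGAACACATCATGGAAGCAGGAACTTGAACTCTACT. Replace T with U for the mRNA.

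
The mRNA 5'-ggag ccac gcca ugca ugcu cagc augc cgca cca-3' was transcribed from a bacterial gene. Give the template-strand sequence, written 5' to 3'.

5'-TGGTGCGGCATGCTGAGCATGCATGGCGTGGCTCC-3'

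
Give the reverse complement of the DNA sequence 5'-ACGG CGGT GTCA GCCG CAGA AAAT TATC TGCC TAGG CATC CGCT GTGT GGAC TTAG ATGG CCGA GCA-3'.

5'-TGCTCGGCCATCTAAGTCCACACAGCGGATGCCTAGGCAGATAATTTTCTGCGGCTGACACCGCCGT-3'

Reading the sequence 3'→5' and pairing each base (A↔T, G↔C) gives the reverse complement directly.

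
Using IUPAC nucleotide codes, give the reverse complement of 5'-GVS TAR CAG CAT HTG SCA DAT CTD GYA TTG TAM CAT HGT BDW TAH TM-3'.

Standard pairs A↔T, G↔C; ambiguity codes pair R↔Y, M↔K, W↔W, S↔S, B↔V, D↔H. Complement (CBSATYGTCGTADACSGTHTAGAHCRTAACATKGTADCAVHWATDAK), then reverse for 5'→3'.

5'-KADTAWHVACDATGKTACAATRCHAGATHTGSCADATGCTGYTASBC-3'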